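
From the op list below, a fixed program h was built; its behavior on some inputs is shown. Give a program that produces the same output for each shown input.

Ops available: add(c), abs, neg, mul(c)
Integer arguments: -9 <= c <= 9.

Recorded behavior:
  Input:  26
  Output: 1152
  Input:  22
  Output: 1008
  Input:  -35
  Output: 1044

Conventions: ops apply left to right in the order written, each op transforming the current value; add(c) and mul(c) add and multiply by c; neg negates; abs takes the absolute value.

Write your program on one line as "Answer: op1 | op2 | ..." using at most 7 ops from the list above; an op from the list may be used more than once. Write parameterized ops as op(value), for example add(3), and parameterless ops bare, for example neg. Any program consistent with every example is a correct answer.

add(6) | abs | neg | mul(9) | abs | mul(4)

Check, running the answer program on each example:
  26 -> 32 -> 32 -> -32 -> -288 -> 288 -> 1152
  22 -> 28 -> 28 -> -28 -> -252 -> 252 -> 1008
  -35 -> -29 -> 29 -> -29 -> -261 -> 261 -> 1044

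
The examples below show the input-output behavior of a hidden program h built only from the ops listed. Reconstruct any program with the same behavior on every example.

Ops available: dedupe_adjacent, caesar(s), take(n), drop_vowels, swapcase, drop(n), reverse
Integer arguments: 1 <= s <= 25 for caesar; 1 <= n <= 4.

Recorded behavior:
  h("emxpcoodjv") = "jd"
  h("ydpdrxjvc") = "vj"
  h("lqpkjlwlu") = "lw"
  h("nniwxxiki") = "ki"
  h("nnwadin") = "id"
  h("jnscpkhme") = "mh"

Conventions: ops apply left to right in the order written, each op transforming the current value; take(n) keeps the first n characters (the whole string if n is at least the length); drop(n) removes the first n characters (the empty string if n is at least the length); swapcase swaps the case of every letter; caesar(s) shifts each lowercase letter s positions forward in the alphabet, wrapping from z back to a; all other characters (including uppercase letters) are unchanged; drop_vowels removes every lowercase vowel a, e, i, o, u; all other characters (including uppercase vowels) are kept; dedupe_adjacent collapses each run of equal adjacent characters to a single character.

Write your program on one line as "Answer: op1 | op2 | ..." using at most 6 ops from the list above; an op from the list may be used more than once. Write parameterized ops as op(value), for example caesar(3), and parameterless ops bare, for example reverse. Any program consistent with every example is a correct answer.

swapcase | reverse | swapcase | drop(1) | take(2)

Check, running the answer program on each example:
  "emxpcoodjv" -> "EMXPCOODJV" -> "VJDOOCPXME" -> "vjdoocpxme" -> "jdoocpxme" -> "jd"
  "ydpdrxjvc" -> "YDPDRXJVC" -> "CVJXRDPDY" -> "cvjxrdpdy" -> "vjxrdpdy" -> "vj"
  "lqpkjlwlu" -> "LQPKJLWLU" -> "ULWLJKPQL" -> "ulwljkpql" -> "lwljkpql" -> "lw"
  "nniwxxiki" -> "NNIWXXIKI" -> "IKIXXWINN" -> "ikixxwinn" -> "kixxwinn" -> "ki"
  "nnwadin" -> "NNWADIN" -> "NIDAWNN" -> "nidawnn" -> "idawnn" -> "id"
  "jnscpkhme" -> "JNSCPKHME" -> "EMHKPCSNJ" -> "emhkpcsnj" -> "mhkpcsnj" -> "mh"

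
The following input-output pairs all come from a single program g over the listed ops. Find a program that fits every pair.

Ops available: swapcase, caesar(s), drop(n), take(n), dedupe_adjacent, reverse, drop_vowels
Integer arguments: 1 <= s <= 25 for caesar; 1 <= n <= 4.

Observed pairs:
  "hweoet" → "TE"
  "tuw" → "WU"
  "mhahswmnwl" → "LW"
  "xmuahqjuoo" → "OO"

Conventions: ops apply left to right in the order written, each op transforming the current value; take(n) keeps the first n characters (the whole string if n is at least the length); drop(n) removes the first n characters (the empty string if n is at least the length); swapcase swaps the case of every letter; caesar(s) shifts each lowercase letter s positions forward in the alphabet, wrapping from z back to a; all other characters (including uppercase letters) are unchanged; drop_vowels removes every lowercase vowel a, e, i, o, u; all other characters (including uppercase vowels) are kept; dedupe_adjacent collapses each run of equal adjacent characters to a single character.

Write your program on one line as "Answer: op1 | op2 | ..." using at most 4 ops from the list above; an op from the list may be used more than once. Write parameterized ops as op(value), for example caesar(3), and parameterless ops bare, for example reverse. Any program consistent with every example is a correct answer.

reverse | take(3) | swapcase | take(2)

Check, running the answer program on each example:
  "hweoet" -> "teoewh" -> "teo" -> "TEO" -> "TE"
  "tuw" -> "wut" -> "wut" -> "WUT" -> "WU"
  "mhahswmnwl" -> "lwnmwshahm" -> "lwn" -> "LWN" -> "LW"
  "xmuahqjuoo" -> "ooujqhaumx" -> "oou" -> "OOU" -> "OO"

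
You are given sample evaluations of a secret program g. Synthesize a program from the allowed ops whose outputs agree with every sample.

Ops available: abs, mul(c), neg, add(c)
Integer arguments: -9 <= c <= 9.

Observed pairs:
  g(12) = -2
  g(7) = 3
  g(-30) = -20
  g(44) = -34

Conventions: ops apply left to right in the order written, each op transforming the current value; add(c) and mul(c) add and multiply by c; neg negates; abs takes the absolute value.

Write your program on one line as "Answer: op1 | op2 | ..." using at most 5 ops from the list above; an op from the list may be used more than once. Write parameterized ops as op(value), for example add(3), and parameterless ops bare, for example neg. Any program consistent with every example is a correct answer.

abs | add(-9) | add(-1) | neg

Check, running the answer program on each example:
  12 -> 12 -> 3 -> 2 -> -2
  7 -> 7 -> -2 -> -3 -> 3
  -30 -> 30 -> 21 -> 20 -> -20
  44 -> 44 -> 35 -> 34 -> -34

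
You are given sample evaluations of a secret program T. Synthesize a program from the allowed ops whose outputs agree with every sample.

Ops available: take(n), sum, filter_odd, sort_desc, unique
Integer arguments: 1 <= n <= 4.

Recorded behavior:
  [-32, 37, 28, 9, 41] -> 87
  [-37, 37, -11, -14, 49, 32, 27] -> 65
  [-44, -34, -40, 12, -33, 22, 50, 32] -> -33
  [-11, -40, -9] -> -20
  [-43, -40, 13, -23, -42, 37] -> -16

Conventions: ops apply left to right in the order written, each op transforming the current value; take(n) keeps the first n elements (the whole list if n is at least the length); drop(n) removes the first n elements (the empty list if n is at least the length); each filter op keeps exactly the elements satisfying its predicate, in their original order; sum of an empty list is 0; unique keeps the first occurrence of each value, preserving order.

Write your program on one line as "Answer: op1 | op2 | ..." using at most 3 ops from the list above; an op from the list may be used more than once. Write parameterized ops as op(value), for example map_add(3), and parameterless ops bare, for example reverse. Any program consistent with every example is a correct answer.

filter_odd | sum

Check, running the answer program on each example:
  [-32, 37, 28, 9, 41] -> [37, 9, 41] -> 87
  [-37, 37, -11, -14, 49, 32, 27] -> [-37, 37, -11, 49, 27] -> 65
  [-44, -34, -40, 12, -33, 22, 50, 32] -> [-33] -> -33
  [-11, -40, -9] -> [-11, -9] -> -20
  [-43, -40, 13, -23, -42, 37] -> [-43, 13, -23, 37] -> -16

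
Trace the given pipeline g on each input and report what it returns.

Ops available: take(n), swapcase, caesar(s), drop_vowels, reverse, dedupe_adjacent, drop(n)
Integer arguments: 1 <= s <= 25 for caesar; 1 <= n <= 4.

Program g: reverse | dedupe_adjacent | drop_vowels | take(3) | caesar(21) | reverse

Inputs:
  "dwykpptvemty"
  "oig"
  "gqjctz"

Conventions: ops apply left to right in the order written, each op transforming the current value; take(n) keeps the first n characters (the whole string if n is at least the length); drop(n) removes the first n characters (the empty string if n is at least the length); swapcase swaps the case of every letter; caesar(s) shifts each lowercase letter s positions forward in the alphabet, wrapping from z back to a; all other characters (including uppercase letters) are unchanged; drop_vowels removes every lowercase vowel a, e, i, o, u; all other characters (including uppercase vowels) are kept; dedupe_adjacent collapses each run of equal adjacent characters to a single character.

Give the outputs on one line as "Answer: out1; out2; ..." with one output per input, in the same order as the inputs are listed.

"hot"; "b"; "xou"

Execution, op by op:
  "dwykpptvemty" -> "ytmevtppkywd" -> "ytmevtpkywd" -> "ytmvtpkywd" -> "ytm" -> "toh" -> "hot"
  "oig" -> "gio" -> "gio" -> "g" -> "g" -> "b" -> "b"
  "gqjctz" -> "ztcjqg" -> "ztcjqg" -> "ztcjqg" -> "ztc" -> "uox" -> "xou"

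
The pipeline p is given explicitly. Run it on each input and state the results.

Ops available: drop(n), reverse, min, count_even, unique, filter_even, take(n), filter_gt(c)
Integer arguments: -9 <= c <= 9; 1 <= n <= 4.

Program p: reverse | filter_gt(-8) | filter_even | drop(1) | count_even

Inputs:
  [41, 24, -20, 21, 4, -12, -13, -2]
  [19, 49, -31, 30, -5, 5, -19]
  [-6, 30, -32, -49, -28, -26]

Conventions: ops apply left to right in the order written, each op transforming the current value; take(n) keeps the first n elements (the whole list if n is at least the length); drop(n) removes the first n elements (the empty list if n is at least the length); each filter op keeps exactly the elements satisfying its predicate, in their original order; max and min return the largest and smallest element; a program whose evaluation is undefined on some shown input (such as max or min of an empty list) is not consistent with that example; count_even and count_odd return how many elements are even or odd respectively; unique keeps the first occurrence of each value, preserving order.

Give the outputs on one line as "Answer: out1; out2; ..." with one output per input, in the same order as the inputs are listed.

Execution, op by op:
  [41, 24, -20, 21, 4, -12, -13, -2] -> [-2, -13, -12, 4, 21, -20, 24, 41] -> [-2, 4, 21, 24, 41] -> [-2, 4, 24] -> [4, 24] -> 2
  [19, 49, -31, 30, -5, 5, -19] -> [-19, 5, -5, 30, -31, 49, 19] -> [5, -5, 30, 49, 19] -> [30] -> [] -> 0
  [-6, 30, -32, -49, -28, -26] -> [-26, -28, -49, -32, 30, -6] -> [30, -6] -> [30, -6] -> [-6] -> 1

2; 0; 1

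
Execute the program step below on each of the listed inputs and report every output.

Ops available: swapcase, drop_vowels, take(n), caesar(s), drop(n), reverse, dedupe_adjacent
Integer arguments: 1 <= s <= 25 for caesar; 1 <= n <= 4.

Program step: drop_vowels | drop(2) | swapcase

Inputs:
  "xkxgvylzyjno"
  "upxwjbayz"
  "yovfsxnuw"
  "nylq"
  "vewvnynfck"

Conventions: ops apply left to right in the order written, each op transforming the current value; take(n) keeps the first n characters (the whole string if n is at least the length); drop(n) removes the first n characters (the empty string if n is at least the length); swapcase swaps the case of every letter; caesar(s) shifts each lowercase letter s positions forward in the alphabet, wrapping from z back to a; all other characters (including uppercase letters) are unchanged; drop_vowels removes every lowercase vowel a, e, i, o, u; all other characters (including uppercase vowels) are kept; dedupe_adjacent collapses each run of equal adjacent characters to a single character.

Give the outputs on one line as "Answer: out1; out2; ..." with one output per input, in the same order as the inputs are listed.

"XGVYLZYJN"; "WJBYZ"; "FSXNW"; "LQ"; "VNYNFCK"

Execution, op by op:
  "xkxgvylzyjno" -> "xkxgvylzyjn" -> "xgvylzyjn" -> "XGVYLZYJN"
  "upxwjbayz" -> "pxwjbyz" -> "wjbyz" -> "WJBYZ"
  "yovfsxnuw" -> "yvfsxnw" -> "fsxnw" -> "FSXNW"
  "nylq" -> "nylq" -> "lq" -> "LQ"
  "vewvnynfck" -> "vwvnynfck" -> "vnynfck" -> "VNYNFCK"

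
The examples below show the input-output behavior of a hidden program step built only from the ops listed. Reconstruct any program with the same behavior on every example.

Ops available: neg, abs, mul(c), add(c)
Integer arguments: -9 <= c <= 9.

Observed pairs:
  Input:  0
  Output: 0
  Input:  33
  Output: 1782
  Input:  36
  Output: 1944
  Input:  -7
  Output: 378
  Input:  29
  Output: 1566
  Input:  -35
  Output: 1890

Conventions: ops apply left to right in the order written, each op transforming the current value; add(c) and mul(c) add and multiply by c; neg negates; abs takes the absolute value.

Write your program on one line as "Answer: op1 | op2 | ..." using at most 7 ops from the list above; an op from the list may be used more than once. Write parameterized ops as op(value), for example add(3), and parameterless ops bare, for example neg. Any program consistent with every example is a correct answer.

neg | abs | neg | mul(9) | mul(6) | neg

Check, running the answer program on each example:
  0 -> 0 -> 0 -> 0 -> 0 -> 0 -> 0
  33 -> -33 -> 33 -> -33 -> -297 -> -1782 -> 1782
  36 -> -36 -> 36 -> -36 -> -324 -> -1944 -> 1944
  -7 -> 7 -> 7 -> -7 -> -63 -> -378 -> 378
  29 -> -29 -> 29 -> -29 -> -261 -> -1566 -> 1566
  -35 -> 35 -> 35 -> -35 -> -315 -> -1890 -> 1890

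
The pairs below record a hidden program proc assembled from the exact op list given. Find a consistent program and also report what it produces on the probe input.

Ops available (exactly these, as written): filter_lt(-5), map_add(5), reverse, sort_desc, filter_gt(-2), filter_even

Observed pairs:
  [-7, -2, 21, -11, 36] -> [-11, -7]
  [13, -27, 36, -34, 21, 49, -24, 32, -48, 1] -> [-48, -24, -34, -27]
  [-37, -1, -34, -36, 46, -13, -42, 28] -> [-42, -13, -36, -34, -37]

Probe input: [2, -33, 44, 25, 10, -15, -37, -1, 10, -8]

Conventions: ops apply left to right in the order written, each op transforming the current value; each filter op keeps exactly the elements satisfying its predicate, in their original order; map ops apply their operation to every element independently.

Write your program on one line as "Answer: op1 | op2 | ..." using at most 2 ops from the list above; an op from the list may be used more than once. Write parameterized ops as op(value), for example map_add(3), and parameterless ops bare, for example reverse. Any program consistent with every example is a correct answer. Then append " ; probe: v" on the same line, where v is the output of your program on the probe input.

filter_lt(-5) | reverse ; probe: [-8, -37, -15, -33]

Check, running the answer program on each example:
  [-7, -2, 21, -11, 36] -> [-7, -11] -> [-11, -7]
  [13, -27, 36, -34, 21, 49, -24, 32, -48, 1] -> [-27, -34, -24, -48] -> [-48, -24, -34, -27]
  [-37, -1, -34, -36, 46, -13, -42, 28] -> [-37, -34, -36, -13, -42] -> [-42, -13, -36, -34, -37]
  probe: [2, -33, 44, 25, 10, -15, -37, -1, 10, -8] -> [-33, -15, -37, -8] -> [-8, -37, -15, -33]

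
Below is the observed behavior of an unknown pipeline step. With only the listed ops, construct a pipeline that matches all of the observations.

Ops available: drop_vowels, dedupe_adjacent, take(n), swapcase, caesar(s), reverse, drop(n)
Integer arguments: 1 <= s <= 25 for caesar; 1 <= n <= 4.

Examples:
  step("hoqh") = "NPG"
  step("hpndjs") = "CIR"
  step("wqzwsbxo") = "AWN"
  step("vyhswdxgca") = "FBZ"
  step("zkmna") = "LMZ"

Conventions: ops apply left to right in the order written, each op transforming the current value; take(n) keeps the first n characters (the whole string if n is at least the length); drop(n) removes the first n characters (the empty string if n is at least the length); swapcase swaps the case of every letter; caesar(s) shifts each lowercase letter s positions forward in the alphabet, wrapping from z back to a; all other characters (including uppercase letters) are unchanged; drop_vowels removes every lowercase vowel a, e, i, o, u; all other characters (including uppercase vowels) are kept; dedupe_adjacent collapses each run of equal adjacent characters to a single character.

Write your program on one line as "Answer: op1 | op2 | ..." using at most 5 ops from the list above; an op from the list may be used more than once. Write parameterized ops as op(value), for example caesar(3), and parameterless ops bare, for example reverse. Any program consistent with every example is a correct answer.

reverse | take(3) | reverse | caesar(25) | swapcase

Check, running the answer program on each example:
  "hoqh" -> "hqoh" -> "hqo" -> "oqh" -> "npg" -> "NPG"
  "hpndjs" -> "sjdnph" -> "sjd" -> "djs" -> "cir" -> "CIR"
  "wqzwsbxo" -> "oxbswzqw" -> "oxb" -> "bxo" -> "awn" -> "AWN"
  "vyhswdxgca" -> "acgxdwshyv" -> "acg" -> "gca" -> "fbz" -> "FBZ"
  "zkmna" -> "anmkz" -> "anm" -> "mna" -> "lmz" -> "LMZ"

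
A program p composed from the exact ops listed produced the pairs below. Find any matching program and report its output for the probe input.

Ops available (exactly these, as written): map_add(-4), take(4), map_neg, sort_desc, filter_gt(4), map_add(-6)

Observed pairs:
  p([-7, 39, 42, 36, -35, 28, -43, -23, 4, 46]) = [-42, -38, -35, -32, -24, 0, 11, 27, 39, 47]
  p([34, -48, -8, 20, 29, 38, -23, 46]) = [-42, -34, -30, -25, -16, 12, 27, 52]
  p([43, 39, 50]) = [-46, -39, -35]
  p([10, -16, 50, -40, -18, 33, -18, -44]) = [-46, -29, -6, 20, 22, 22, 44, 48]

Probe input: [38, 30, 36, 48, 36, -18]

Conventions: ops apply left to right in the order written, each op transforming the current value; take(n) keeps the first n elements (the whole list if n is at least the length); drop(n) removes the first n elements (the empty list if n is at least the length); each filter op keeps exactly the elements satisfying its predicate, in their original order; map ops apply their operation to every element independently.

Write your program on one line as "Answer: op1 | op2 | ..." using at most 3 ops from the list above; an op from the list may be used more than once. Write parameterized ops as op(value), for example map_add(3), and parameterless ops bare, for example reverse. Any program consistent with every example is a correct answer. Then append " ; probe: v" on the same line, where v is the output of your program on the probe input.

map_add(-4) | sort_desc | map_neg ; probe: [-44, -34, -32, -32, -26, 22]

Check, running the answer program on each example:
  [-7, 39, 42, 36, -35, 28, -43, -23, 4, 46] -> [-11, 35, 38, 32, -39, 24, -47, -27, 0, 42] -> [42, 38, 35, 32, 24, 0, -11, -27, -39, -47] -> [-42, -38, -35, -32, -24, 0, 11, 27, 39, 47]
  [34, -48, -8, 20, 29, 38, -23, 46] -> [30, -52, -12, 16, 25, 34, -27, 42] -> [42, 34, 30, 25, 16, -12, -27, -52] -> [-42, -34, -30, -25, -16, 12, 27, 52]
  [43, 39, 50] -> [39, 35, 46] -> [46, 39, 35] -> [-46, -39, -35]
  [10, -16, 50, -40, -18, 33, -18, -44] -> [6, -20, 46, -44, -22, 29, -22, -48] -> [46, 29, 6, -20, -22, -22, -44, -48] -> [-46, -29, -6, 20, 22, 22, 44, 48]
  probe: [38, 30, 36, 48, 36, -18] -> [34, 26, 32, 44, 32, -22] -> [44, 34, 32, 32, 26, -22] -> [-44, -34, -32, -32, -26, 22]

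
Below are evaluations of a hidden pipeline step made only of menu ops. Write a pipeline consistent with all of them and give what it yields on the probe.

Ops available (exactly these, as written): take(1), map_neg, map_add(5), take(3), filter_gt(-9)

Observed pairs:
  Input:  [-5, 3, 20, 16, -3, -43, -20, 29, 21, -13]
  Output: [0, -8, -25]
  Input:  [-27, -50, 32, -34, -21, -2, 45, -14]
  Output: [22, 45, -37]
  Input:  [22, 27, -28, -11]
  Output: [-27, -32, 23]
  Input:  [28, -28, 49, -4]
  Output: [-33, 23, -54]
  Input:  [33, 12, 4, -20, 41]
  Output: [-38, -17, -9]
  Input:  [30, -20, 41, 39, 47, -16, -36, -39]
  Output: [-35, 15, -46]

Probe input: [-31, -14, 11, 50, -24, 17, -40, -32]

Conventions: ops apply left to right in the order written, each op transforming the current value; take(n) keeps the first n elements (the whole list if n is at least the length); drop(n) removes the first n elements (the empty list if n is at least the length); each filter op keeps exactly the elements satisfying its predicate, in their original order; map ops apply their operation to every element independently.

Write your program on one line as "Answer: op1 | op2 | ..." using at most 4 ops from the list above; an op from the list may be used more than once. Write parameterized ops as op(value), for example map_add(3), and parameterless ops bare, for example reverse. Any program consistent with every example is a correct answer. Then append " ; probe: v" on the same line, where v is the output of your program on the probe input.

take(3) | map_add(5) | map_neg ; probe: [26, 9, -16]

Check, running the answer program on each example:
  [-5, 3, 20, 16, -3, -43, -20, 29, 21, -13] -> [-5, 3, 20] -> [0, 8, 25] -> [0, -8, -25]
  [-27, -50, 32, -34, -21, -2, 45, -14] -> [-27, -50, 32] -> [-22, -45, 37] -> [22, 45, -37]
  [22, 27, -28, -11] -> [22, 27, -28] -> [27, 32, -23] -> [-27, -32, 23]
  [28, -28, 49, -4] -> [28, -28, 49] -> [33, -23, 54] -> [-33, 23, -54]
  [33, 12, 4, -20, 41] -> [33, 12, 4] -> [38, 17, 9] -> [-38, -17, -9]
  [30, -20, 41, 39, 47, -16, -36, -39] -> [30, -20, 41] -> [35, -15, 46] -> [-35, 15, -46]
  probe: [-31, -14, 11, 50, -24, 17, -40, -32] -> [-31, -14, 11] -> [-26, -9, 16] -> [26, 9, -16]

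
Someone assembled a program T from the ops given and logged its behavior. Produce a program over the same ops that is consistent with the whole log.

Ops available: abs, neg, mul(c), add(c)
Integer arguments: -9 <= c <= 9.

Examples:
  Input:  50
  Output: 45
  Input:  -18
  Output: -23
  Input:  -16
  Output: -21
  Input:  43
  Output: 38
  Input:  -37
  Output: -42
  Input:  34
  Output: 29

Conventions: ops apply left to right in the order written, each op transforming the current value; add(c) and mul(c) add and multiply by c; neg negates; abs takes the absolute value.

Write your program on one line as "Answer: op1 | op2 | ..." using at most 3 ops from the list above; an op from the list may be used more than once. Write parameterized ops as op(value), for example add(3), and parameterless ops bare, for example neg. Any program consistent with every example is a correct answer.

add(-2) | add(-3)

Check, running the answer program on each example:
  50 -> 48 -> 45
  -18 -> -20 -> -23
  -16 -> -18 -> -21
  43 -> 41 -> 38
  -37 -> -39 -> -42
  34 -> 32 -> 29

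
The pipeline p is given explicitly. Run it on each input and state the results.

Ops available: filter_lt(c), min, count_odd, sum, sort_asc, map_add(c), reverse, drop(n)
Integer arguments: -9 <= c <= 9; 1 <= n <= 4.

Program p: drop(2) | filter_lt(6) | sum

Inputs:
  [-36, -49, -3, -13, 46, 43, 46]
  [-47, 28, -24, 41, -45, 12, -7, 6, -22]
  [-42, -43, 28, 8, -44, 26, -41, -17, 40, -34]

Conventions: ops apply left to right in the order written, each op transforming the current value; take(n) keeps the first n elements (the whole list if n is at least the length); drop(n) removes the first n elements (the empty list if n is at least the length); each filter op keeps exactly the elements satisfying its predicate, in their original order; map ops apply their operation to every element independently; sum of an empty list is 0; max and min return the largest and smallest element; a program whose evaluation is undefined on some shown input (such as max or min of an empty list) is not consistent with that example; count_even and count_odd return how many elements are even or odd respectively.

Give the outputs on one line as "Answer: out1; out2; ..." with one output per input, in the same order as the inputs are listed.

Execution, op by op:
  [-36, -49, -3, -13, 46, 43, 46] -> [-3, -13, 46, 43, 46] -> [-3, -13] -> -16
  [-47, 28, -24, 41, -45, 12, -7, 6, -22] -> [-24, 41, -45, 12, -7, 6, -22] -> [-24, -45, -7, -22] -> -98
  [-42, -43, 28, 8, -44, 26, -41, -17, 40, -34] -> [28, 8, -44, 26, -41, -17, 40, -34] -> [-44, -41, -17, -34] -> -136

-16; -98; -136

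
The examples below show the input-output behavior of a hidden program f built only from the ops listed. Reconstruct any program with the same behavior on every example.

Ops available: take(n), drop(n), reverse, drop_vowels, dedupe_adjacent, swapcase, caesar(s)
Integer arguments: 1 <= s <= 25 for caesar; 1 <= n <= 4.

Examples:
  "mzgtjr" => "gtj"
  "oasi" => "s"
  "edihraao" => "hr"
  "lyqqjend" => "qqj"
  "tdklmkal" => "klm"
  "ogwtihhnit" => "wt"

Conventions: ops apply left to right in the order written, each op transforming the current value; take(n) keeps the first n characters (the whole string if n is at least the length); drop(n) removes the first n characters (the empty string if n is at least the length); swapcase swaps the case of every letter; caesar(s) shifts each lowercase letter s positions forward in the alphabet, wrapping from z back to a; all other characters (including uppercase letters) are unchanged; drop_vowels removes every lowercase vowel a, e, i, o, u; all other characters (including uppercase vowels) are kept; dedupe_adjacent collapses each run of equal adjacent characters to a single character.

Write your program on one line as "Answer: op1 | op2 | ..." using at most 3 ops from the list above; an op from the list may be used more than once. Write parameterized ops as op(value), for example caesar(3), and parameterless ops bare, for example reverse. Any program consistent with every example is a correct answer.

drop(2) | take(3) | drop_vowels

Check, running the answer program on each example:
  "mzgtjr" -> "gtjr" -> "gtj" -> "gtj"
  "oasi" -> "si" -> "si" -> "s"
  "edihraao" -> "ihraao" -> "ihr" -> "hr"
  "lyqqjend" -> "qqjend" -> "qqj" -> "qqj"
  "tdklmkal" -> "klmkal" -> "klm" -> "klm"
  "ogwtihhnit" -> "wtihhnit" -> "wti" -> "wt"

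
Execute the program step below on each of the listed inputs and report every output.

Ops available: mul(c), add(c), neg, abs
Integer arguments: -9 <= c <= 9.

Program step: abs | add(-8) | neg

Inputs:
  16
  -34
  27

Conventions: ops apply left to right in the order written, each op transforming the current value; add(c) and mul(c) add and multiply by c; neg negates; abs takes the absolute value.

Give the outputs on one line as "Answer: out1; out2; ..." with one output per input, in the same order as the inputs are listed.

Execution, op by op:
  16 -> 16 -> 8 -> -8
  -34 -> 34 -> 26 -> -26
  27 -> 27 -> 19 -> -19

-8; -26; -19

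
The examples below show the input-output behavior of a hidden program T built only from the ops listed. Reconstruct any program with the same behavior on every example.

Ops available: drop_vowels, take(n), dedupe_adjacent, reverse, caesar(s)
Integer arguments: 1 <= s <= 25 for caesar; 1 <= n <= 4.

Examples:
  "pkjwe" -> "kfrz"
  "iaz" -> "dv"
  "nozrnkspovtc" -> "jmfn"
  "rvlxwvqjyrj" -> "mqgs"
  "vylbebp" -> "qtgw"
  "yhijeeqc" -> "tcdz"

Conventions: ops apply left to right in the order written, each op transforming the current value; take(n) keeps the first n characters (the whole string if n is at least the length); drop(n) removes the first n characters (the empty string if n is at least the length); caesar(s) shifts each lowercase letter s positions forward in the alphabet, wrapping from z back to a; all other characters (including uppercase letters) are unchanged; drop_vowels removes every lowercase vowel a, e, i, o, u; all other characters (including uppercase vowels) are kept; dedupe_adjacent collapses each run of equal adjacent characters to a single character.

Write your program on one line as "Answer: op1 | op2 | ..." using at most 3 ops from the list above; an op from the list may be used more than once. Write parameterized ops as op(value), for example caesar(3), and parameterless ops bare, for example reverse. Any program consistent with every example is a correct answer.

caesar(21) | drop_vowels | take(4)

Check, running the answer program on each example:
  "pkjwe" -> "kferz" -> "kfrz" -> "kfrz"
  "iaz" -> "dvu" -> "dv" -> "dv"
  "nozrnkspovtc" -> "ijumifnkjqox" -> "jmfnkjqx" -> "jmfn"
  "rvlxwvqjyrj" -> "mqgsrqletme" -> "mqgsrqltm" -> "mqgs"
  "vylbebp" -> "qtgwzwk" -> "qtgwzwk" -> "qtgw"
  "yhijeeqc" -> "tcdezzlx" -> "tcdzzlx" -> "tcdz"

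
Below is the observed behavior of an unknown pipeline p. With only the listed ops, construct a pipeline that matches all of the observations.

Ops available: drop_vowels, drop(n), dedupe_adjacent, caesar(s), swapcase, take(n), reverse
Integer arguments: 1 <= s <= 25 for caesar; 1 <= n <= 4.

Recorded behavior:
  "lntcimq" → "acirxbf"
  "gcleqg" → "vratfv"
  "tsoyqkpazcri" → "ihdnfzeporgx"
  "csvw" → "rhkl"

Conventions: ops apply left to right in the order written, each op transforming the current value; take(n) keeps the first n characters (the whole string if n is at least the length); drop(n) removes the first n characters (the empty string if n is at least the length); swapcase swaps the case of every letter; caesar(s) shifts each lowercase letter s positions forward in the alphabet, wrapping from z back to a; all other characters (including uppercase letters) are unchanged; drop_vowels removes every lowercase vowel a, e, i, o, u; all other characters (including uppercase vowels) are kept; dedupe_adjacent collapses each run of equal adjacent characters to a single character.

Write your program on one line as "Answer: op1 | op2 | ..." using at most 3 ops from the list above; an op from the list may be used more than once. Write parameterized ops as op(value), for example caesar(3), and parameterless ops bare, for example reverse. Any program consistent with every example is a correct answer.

caesar(12) | caesar(3)

Check, running the answer program on each example:
  "lntcimq" -> "xzfouyc" -> "acirxbf"
  "gcleqg" -> "soxqcs" -> "vratfv"
  "tsoyqkpazcri" -> "feakcwbmlodu" -> "ihdnfzeporgx"
  "csvw" -> "oehi" -> "rhkl"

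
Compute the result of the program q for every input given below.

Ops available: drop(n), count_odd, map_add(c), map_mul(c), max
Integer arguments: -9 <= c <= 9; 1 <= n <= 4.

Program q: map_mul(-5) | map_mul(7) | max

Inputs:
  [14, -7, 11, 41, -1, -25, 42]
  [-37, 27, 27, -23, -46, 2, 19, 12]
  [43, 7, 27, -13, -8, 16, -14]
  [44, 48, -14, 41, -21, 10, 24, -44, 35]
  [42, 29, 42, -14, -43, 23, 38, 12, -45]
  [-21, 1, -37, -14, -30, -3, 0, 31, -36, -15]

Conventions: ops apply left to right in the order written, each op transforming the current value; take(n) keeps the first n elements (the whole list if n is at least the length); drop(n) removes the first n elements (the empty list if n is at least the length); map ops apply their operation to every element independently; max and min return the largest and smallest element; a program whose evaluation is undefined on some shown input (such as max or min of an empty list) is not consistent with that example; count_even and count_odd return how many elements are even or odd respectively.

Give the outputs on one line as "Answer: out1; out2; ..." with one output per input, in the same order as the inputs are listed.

875; 1610; 490; 1540; 1575; 1295

Execution, op by op:
  [14, -7, 11, 41, -1, -25, 42] -> [-70, 35, -55, -205, 5, 125, -210] -> [-490, 245, -385, -1435, 35, 875, -1470] -> 875
  [-37, 27, 27, -23, -46, 2, 19, 12] -> [185, -135, -135, 115, 230, -10, -95, -60] -> [1295, -945, -945, 805, 1610, -70, -665, -420] -> 1610
  [43, 7, 27, -13, -8, 16, -14] -> [-215, -35, -135, 65, 40, -80, 70] -> [-1505, -245, -945, 455, 280, -560, 490] -> 490
  [44, 48, -14, 41, -21, 10, 24, -44, 35] -> [-220, -240, 70, -205, 105, -50, -120, 220, -175] -> [-1540, -1680, 490, -1435, 735, -350, -840, 1540, -1225] -> 1540
  [42, 29, 42, -14, -43, 23, 38, 12, -45] -> [-210, -145, -210, 70, 215, -115, -190, -60, 225] -> [-1470, -1015, -1470, 490, 1505, -805, -1330, -420, 1575] -> 1575
  [-21, 1, -37, -14, -30, -3, 0, 31, -36, -15] -> [105, -5, 185, 70, 150, 15, 0, -155, 180, 75] -> [735, -35, 1295, 490, 1050, 105, 0, -1085, 1260, 525] -> 1295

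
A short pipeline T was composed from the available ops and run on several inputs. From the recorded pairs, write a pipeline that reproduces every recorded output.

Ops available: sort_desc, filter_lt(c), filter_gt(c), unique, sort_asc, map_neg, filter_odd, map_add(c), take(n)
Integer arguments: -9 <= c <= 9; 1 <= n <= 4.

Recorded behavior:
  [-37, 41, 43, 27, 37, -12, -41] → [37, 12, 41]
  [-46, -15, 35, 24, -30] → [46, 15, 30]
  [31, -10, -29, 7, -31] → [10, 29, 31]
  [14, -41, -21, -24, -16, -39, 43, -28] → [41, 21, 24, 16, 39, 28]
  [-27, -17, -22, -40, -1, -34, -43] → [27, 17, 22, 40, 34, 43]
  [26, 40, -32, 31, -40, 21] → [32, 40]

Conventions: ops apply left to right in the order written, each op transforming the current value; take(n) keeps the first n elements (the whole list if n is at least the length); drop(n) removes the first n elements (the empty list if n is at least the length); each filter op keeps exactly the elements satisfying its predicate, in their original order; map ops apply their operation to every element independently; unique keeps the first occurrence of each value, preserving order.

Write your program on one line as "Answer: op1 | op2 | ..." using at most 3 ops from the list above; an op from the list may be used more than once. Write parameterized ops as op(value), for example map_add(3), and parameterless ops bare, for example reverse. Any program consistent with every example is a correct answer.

filter_lt(-4) | map_neg

Check, running the answer program on each example:
  [-37, 41, 43, 27, 37, -12, -41] -> [-37, -12, -41] -> [37, 12, 41]
  [-46, -15, 35, 24, -30] -> [-46, -15, -30] -> [46, 15, 30]
  [31, -10, -29, 7, -31] -> [-10, -29, -31] -> [10, 29, 31]
  [14, -41, -21, -24, -16, -39, 43, -28] -> [-41, -21, -24, -16, -39, -28] -> [41, 21, 24, 16, 39, 28]
  [-27, -17, -22, -40, -1, -34, -43] -> [-27, -17, -22, -40, -34, -43] -> [27, 17, 22, 40, 34, 43]
  [26, 40, -32, 31, -40, 21] -> [-32, -40] -> [32, 40]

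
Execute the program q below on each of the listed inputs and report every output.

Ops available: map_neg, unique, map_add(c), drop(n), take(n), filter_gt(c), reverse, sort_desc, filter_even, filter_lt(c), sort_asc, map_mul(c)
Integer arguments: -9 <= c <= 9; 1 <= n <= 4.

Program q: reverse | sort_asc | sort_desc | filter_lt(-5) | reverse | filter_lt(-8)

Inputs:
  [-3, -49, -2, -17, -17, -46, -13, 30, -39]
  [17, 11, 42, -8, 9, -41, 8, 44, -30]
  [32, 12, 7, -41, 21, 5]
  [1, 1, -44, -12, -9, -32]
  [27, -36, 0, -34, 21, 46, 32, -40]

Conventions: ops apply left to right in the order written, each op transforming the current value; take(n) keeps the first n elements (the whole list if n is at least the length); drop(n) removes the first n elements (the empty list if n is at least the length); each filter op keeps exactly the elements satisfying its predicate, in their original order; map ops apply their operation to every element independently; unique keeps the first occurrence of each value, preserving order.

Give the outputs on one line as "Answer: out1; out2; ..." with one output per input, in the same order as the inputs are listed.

Execution, op by op:
  [-3, -49, -2, -17, -17, -46, -13, 30, -39] -> [-39, 30, -13, -46, -17, -17, -2, -49, -3] -> [-49, -46, -39, -17, -17, -13, -3, -2, 30] -> [30, -2, -3, -13, -17, -17, -39, -46, -49] -> [-13, -17, -17, -39, -46, -49] -> [-49, -46, -39, -17, -17, -13] -> [-49, -46, -39, -17, -17, -13]
  [17, 11, 42, -8, 9, -41, 8, 44, -30] -> [-30, 44, 8, -41, 9, -8, 42, 11, 17] -> [-41, -30, -8, 8, 9, 11, 17, 42, 44] -> [44, 42, 17, 11, 9, 8, -8, -30, -41] -> [-8, -30, -41] -> [-41, -30, -8] -> [-41, -30]
  [32, 12, 7, -41, 21, 5] -> [5, 21, -41, 7, 12, 32] -> [-41, 5, 7, 12, 21, 32] -> [32, 21, 12, 7, 5, -41] -> [-41] -> [-41] -> [-41]
  [1, 1, -44, -12, -9, -32] -> [-32, -9, -12, -44, 1, 1] -> [-44, -32, -12, -9, 1, 1] -> [1, 1, -9, -12, -32, -44] -> [-9, -12, -32, -44] -> [-44, -32, -12, -9] -> [-44, -32, -12, -9]
  [27, -36, 0, -34, 21, 46, 32, -40] -> [-40, 32, 46, 21, -34, 0, -36, 27] -> [-40, -36, -34, 0, 21, 27, 32, 46] -> [46, 32, 27, 21, 0, -34, -36, -40] -> [-34, -36, -40] -> [-40, -36, -34] -> [-40, -36, -34]

[-49, -46, -39, -17, -17, -13]; [-41, -30]; [-41]; [-44, -32, -12, -9]; [-40, -36, -34]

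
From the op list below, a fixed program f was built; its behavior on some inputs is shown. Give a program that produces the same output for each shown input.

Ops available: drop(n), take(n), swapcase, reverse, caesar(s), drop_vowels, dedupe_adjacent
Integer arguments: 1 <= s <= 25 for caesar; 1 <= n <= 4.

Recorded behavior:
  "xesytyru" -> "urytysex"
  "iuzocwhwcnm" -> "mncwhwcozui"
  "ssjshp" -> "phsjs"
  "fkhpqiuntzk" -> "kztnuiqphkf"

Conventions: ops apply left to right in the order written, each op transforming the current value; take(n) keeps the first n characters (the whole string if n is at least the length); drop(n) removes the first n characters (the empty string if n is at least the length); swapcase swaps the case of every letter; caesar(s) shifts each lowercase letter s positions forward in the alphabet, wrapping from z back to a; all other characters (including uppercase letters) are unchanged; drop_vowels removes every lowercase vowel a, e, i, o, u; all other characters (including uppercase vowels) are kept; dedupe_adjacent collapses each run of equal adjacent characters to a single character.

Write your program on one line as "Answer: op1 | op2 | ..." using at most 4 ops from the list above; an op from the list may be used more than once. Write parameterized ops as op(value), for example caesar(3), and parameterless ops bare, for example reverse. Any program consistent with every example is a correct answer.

caesar(7) | reverse | caesar(19) | dedupe_adjacent

Check, running the answer program on each example:
  "xesytyru" -> "elzfafyb" -> "byfafzle" -> "urytysex" -> "urytysex"
  "iuzocwhwcnm" -> "pbgvjdodjut" -> "tujdodjvgbp" -> "mncwhwcozui" -> "mncwhwcozui"
  "ssjshp" -> "zzqzow" -> "wozqzz" -> "phsjss" -> "phsjs"
  "fkhpqiuntzk" -> "mrowxpbuagr" -> "rgaubpxworm" -> "kztnuiqphkf" -> "kztnuiqphkf"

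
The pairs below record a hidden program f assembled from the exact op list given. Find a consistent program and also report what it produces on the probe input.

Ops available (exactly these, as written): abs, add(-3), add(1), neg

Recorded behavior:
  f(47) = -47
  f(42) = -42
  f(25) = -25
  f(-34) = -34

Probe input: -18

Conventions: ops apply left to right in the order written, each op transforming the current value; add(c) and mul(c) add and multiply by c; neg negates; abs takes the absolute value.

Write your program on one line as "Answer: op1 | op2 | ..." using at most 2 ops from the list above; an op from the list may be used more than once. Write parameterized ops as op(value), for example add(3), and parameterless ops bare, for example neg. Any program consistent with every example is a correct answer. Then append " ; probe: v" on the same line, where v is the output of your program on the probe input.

abs | neg ; probe: -18

Check, running the answer program on each example:
  47 -> 47 -> -47
  42 -> 42 -> -42
  25 -> 25 -> -25
  -34 -> 34 -> -34
  probe: -18 -> 18 -> -18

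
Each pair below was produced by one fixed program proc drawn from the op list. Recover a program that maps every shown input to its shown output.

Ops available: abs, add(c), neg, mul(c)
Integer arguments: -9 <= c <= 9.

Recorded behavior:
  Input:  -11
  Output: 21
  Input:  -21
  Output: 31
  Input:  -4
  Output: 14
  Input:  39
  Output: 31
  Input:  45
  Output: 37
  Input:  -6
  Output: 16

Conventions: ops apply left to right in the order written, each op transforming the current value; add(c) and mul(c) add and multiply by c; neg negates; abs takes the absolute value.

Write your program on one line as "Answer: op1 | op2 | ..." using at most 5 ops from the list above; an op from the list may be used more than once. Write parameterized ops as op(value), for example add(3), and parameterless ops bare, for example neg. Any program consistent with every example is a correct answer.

add(-9) | abs | add(5) | add(-4)

Check, running the answer program on each example:
  -11 -> -20 -> 20 -> 25 -> 21
  -21 -> -30 -> 30 -> 35 -> 31
  -4 -> -13 -> 13 -> 18 -> 14
  39 -> 30 -> 30 -> 35 -> 31
  45 -> 36 -> 36 -> 41 -> 37
  -6 -> -15 -> 15 -> 20 -> 16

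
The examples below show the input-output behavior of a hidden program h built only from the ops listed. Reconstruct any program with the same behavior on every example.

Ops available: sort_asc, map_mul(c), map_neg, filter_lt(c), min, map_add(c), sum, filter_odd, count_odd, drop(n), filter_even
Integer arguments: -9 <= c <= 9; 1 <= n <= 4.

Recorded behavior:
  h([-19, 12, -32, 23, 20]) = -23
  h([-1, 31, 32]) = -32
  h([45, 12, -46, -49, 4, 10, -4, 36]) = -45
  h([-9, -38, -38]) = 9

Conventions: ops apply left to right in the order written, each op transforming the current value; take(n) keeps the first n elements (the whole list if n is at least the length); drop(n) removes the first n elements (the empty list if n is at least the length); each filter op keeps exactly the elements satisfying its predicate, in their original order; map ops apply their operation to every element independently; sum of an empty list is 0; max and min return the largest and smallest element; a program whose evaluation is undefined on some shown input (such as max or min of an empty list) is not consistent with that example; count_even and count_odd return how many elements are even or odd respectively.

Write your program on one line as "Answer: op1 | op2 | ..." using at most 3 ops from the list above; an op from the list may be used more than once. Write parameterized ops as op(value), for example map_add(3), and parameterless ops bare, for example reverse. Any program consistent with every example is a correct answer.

sort_asc | map_neg | min

Check, running the answer program on each example:
  [-19, 12, -32, 23, 20] -> [-32, -19, 12, 20, 23] -> [32, 19, -12, -20, -23] -> -23
  [-1, 31, 32] -> [-1, 31, 32] -> [1, -31, -32] -> -32
  [45, 12, -46, -49, 4, 10, -4, 36] -> [-49, -46, -4, 4, 10, 12, 36, 45] -> [49, 46, 4, -4, -10, -12, -36, -45] -> -45
  [-9, -38, -38] -> [-38, -38, -9] -> [38, 38, 9] -> 9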